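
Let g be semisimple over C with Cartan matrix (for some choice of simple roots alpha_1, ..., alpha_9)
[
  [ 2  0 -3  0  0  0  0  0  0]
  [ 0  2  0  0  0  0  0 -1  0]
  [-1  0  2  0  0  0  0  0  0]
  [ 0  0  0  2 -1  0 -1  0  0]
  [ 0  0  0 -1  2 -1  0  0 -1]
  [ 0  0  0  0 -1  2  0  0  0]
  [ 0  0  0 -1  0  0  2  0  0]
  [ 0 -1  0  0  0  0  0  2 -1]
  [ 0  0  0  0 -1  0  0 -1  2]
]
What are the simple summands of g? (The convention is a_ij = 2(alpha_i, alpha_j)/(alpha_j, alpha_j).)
E_7 + G_2

The diagram associated to this matrix has two connected components: the simple roots {alpha_2, alpha_4, alpha_5, alpha_6, alpha_7, alpha_8, alpha_9} form a chain of 6 nodes with one extra node attached to the third node from one end (E_7), and {alpha_1, alpha_3} form two nodes joined by a triple edge (G_2). A semisimple Lie algebra decomposes uniquely as the direct sum of simple ideals, one per connected component of its Dynkin diagram, so g ≅ E_7 ⊕ G_2 (dimension 133 + 14 = 147).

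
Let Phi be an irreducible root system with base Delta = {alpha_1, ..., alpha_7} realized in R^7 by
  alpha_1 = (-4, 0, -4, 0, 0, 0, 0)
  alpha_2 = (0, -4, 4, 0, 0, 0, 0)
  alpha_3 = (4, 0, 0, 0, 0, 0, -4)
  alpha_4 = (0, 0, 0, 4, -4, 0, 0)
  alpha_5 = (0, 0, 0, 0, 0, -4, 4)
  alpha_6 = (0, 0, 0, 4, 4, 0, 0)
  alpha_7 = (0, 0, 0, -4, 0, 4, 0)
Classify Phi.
Compute the Cartan integers a_ij = 2(alpha_i, alpha_j)/(alpha_j, alpha_j); the resulting 7x7 Cartan matrix is
[[2, -1, -1, 0, 0, 0, 0], [-1, 2, 0, 0, 0, 0, 0], [-1, 0, 2, 0, -1, 0, 0], [0, 0, 0, 2, 0, 0, -1], [0, 0, -1, 0, 2, 0, -1], [0, 0, 0, 0, 0, 2, -1], [0, 0, 0, -1, -1, -1, 2]].
All simple roots have the same length, so the diagram is simply laced. The associated Dynkin diagram is a chain of 5 nodes with a fork of two nodes at one end (D_7), so the type is D_7 (the algebra so(14)).

type D_7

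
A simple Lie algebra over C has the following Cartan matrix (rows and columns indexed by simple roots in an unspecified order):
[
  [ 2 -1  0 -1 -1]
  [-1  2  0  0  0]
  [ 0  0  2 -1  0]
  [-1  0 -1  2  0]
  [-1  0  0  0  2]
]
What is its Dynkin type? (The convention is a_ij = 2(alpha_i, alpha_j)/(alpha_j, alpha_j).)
D_5

The matrix has rank 5 with 2's on the diagonal. Reading the off-diagonal entries as Dynkin edges (a single edge where a_ij = a_ji = -1; a double or triple edge where a_ij * a_ji = 2 or 3), the diagram is a chain of 3 nodes with a fork of two nodes at one end (D_5). One simple-root ordering that puts it in standard form is (alpha_3, alpha_4, alpha_1, alpha_2, alpha_5). So the algebra is type D_5, i.e. so(10).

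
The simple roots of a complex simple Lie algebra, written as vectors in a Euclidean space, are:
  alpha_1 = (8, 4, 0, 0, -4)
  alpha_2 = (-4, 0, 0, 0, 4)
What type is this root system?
G_2

Compute the Cartan integers a_ij = 2(alpha_i, alpha_j)/(alpha_j, alpha_j); the resulting 2x2 Cartan matrix is
[[2, -3], [-1, 2]].
The roots have two lengths (squared-length ratio 3:1); the short ones are alpha_{2}. The associated Dynkin diagram is two nodes joined by a triple edge (G_2), so the type is G_2.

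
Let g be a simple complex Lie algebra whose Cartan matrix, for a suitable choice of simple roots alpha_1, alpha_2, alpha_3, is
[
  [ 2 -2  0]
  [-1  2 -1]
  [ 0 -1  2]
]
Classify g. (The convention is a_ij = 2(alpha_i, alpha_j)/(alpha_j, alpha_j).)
The matrix has rank 3 with 2's on the diagonal. Reading the off-diagonal entries as Dynkin edges (a single edge where a_ij = a_ji = -1; a double or triple edge where a_ij * a_ji = 2 or 3), the diagram is a chain of 3 nodes with a double edge at one end; the terminal node there is the unique long simple root (C_3). One simple-root ordering that puts it in standard form is (alpha_3, alpha_2, alpha_1). So the algebra is type C_3, i.e. sp(6).

C_3 (sp(6))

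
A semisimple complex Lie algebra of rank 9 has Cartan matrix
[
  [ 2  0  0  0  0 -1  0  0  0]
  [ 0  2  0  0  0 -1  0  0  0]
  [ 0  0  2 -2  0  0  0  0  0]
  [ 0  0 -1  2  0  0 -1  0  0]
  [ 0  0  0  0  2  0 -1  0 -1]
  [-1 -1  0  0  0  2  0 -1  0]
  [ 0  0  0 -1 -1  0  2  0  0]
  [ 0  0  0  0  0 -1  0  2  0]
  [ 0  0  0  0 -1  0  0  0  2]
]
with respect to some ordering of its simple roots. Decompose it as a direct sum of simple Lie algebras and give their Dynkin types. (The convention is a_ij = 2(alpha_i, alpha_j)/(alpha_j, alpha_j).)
C5 ⊕ D4

The diagram associated to this matrix has two connected components: the simple roots {alpha_3, alpha_4, alpha_5, alpha_7, alpha_9} form a chain of 5 nodes with a double edge at one end; the terminal node there is the unique long simple root (C_5), and {alpha_1, alpha_2, alpha_6, alpha_8} form a chain of 2 nodes with a fork of two nodes at one end (D_4). A semisimple Lie algebra decomposes uniquely as the direct sum of simple ideals, one per connected component of its Dynkin diagram, so g ≅ C_5 ⊕ D_4 (dimension 55 + 28 = 83).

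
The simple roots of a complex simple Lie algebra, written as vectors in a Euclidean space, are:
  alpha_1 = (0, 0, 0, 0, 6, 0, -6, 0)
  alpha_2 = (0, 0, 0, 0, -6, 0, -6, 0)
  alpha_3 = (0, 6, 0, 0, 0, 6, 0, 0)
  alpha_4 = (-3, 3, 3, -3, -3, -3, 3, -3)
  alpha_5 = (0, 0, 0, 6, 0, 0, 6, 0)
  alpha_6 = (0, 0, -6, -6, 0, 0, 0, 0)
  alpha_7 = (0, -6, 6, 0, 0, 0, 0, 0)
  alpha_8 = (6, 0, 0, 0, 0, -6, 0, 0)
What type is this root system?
Compute the Cartan integers a_ij = 2(alpha_i, alpha_j)/(alpha_j, alpha_j); the resulting 8x8 Cartan matrix is
[[2, 0, 0, -1, -1, 0, 0, 0], [0, 2, 0, 0, -1, 0, 0, 0], [0, 0, 2, 0, 0, 0, -1, -1], [-1, 0, 0, 2, 0, 0, 0, 0], [-1, -1, 0, 0, 2, -1, 0, 0], [0, 0, 0, 0, -1, 2, -1, 0], [0, 0, -1, 0, 0, -1, 2, 0], [0, 0, -1, 0, 0, 0, 0, 2]].
All simple roots have the same length, so the diagram is simply laced. The associated Dynkin diagram is a chain of 7 nodes with one extra node attached to the third node from one end (E_8), so the type is E_8.

E_8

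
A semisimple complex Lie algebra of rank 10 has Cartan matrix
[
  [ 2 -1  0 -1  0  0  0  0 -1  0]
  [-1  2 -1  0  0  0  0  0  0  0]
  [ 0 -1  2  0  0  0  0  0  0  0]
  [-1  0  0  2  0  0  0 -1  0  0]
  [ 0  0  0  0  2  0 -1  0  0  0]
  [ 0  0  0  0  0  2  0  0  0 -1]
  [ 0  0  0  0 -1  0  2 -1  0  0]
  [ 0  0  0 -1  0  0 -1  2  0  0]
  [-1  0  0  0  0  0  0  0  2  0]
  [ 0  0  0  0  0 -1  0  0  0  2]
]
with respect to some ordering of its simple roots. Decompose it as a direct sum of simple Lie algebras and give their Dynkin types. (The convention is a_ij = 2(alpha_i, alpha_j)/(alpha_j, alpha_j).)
A_2 (sl(3)) ⊕ E_8

The diagram associated to this matrix has two connected components: the simple roots {alpha_6, alpha_10} form a chain of 2 nodes with single edges (A_2), and {alpha_1, alpha_2, alpha_3, alpha_4, alpha_5, alpha_7, alpha_8, alpha_9} form a chain of 7 nodes with one extra node attached to the third node from one end (E_8). A semisimple Lie algebra decomposes uniquely as the direct sum of simple ideals, one per connected component of its Dynkin diagram, so g ≅ A_2 ⊕ E_8 (dimension 8 + 248 = 256).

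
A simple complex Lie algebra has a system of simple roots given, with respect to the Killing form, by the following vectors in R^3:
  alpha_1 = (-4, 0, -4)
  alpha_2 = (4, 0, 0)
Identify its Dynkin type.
Compute the Cartan integers a_ij = 2(alpha_i, alpha_j)/(alpha_j, alpha_j); the resulting 2x2 Cartan matrix is
[[2, -2], [-1, 2]].
The roots have two lengths (squared-length ratio 2:1); the short ones are alpha_{2}. The associated Dynkin diagram is a chain of 2 nodes with a double edge at one end; the terminal node there is the unique short simple root (B_2), so the type is B_2 (the algebra so(5)).

type B_2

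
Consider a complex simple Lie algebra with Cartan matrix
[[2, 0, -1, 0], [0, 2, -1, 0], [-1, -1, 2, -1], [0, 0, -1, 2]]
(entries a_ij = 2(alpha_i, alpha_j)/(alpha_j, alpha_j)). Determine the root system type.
D4

The matrix has rank 4 with 2's on the diagonal. Reading the off-diagonal entries as Dynkin edges (a single edge where a_ij = a_ji = -1; a double or triple edge where a_ij * a_ji = 2 or 3), the diagram is a chain of 2 nodes with a fork of two nodes at one end (D_4). One simple-root ordering that puts it in standard form is (alpha_2, alpha_3, alpha_4, alpha_1). So the algebra is type D_4, i.e. so(8).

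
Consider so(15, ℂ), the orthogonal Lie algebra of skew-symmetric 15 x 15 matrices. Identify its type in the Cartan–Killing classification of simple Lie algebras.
This is so(15) with 15 odd, which has dimension 15(15-1)/2 = 105 and rank (15-1)/2 = 7. In the classification of classical Lie algebras, the orthogonal algebra so(2n+1) in an odd number of variables has type B_n; here n = 7, so the Dynkin diagram is a chain of 7 nodes with a double edge at one end; the terminal node there is the unique short simple root (B_7). Hence the type is B_7.

B_7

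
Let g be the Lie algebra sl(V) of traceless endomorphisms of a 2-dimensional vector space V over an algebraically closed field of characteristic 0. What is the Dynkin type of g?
This is sl(2), which has dimension 2^2 - 1 = 3 and rank 2 - 1 = 1 (a Cartan subalgebra is the diagonal traceless matrices). In the classification of classical Lie algebras, the special linear algebra sl(n+1) has type A_n; here n = 1, so the Dynkin diagram is a chain of 1 nodes with single edges (A_1). Hence the type is A_1.

type A_1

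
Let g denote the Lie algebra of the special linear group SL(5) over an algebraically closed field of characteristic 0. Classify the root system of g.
A_4

This is sl(5), which has dimension 5^2 - 1 = 24 and rank 5 - 1 = 4 (a Cartan subalgebra is the diagonal traceless matrices). In the classification of classical Lie algebras, the special linear algebra sl(n+1) has type A_n; here n = 4, so the Dynkin diagram is a chain of 4 nodes with single edges (A_4). Hence the type is A_4.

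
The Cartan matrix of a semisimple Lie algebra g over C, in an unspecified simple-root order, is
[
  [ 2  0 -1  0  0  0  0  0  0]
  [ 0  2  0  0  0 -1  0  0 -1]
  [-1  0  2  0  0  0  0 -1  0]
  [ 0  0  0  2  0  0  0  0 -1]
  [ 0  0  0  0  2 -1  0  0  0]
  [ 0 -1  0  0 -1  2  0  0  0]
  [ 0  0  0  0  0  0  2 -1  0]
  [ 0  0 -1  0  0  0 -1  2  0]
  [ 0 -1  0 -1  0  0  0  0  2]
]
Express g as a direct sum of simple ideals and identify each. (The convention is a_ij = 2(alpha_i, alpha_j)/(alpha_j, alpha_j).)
A_4 ⊕ A_5

The diagram associated to this matrix has two connected components: the simple roots {alpha_1, alpha_3, alpha_7, alpha_8} form a chain of 4 nodes with single edges (A_4), and {alpha_2, alpha_4, alpha_5, alpha_6, alpha_9} form a chain of 5 nodes with single edges (A_5). A semisimple Lie algebra decomposes uniquely as the direct sum of simple ideals, one per connected component of its Dynkin diagram, so g ≅ A_4 ⊕ A_5 (dimension 24 + 35 = 59).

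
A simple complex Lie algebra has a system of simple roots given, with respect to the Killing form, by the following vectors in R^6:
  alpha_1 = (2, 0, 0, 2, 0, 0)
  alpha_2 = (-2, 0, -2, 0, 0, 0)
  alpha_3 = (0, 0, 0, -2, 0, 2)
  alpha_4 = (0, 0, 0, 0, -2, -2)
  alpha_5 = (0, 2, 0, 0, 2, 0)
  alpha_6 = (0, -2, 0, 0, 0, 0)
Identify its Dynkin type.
Compute the Cartan integers a_ij = 2(alpha_i, alpha_j)/(alpha_j, alpha_j); the resulting 6x6 Cartan matrix is
[[2, -1, -1, 0, 0, 0], [-1, 2, 0, 0, 0, 0], [-1, 0, 2, -1, 0, 0], [0, 0, -1, 2, -1, 0], [0, 0, 0, -1, 2, -2], [0, 0, 0, 0, -1, 2]].
The roots have two lengths (squared-length ratio 2:1); the short ones are alpha_{6}. The associated Dynkin diagram is a chain of 6 nodes with a double edge at one end; the terminal node there is the unique short simple root (B_6), so the type is B_6 (the algebra so(13)).

B_6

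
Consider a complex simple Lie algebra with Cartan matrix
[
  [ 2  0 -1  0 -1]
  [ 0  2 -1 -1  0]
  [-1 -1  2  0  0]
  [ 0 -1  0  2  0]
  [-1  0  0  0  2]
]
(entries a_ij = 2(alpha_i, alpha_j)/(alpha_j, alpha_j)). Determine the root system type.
The matrix has rank 5 with 2's on the diagonal. Reading the off-diagonal entries as Dynkin edges (a single edge where a_ij = a_ji = -1; a double or triple edge where a_ij * a_ji = 2 or 3), the diagram is a chain of 5 nodes with single edges (A_5). One simple-root ordering that puts it in standard form is (alpha_5, alpha_1, alpha_3, alpha_2, alpha_4). So the algebra is type A_5, i.e. sl(6).

A_5 (sl(6))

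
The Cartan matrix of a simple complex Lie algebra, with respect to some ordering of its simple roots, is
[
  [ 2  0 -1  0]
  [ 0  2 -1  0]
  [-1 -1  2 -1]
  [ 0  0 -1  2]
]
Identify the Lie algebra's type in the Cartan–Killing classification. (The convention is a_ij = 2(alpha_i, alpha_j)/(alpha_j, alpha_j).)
The matrix has rank 4 with 2's on the diagonal. Reading the off-diagonal entries as Dynkin edges (a single edge where a_ij = a_ji = -1; a double or triple edge where a_ij * a_ji = 2 or 3), the diagram is a chain of 2 nodes with a fork of two nodes at one end (D_4). One simple-root ordering that puts it in standard form is (alpha_4, alpha_3, alpha_1, alpha_2). So the algebra is type D_4, i.e. so(8).

type D_4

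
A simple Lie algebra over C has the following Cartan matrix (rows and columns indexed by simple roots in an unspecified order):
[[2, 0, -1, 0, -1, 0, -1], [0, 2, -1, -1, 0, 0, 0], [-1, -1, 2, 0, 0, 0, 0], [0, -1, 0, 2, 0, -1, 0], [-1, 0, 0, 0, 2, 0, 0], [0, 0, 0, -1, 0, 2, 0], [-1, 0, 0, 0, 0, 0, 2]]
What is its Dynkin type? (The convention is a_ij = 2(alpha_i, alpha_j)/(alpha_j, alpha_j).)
The matrix has rank 7 with 2's on the diagonal. Reading the off-diagonal entries as Dynkin edges (a single edge where a_ij = a_ji = -1; a double or triple edge where a_ij * a_ji = 2 or 3), the diagram is a chain of 5 nodes with a fork of two nodes at one end (D_7). One simple-root ordering that puts it in standard form is (alpha_6, alpha_4, alpha_2, alpha_3, alpha_1, alpha_5, alpha_7). So the algebra is type D_7, i.e. so(14).

D7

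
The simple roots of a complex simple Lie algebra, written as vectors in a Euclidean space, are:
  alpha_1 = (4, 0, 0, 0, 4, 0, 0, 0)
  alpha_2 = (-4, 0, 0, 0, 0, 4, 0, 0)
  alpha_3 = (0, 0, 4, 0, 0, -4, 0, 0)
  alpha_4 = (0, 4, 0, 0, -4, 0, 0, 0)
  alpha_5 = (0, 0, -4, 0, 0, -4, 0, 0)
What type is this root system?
Compute the Cartan integers a_ij = 2(alpha_i, alpha_j)/(alpha_j, alpha_j); the resulting 5x5 Cartan matrix is
[[2, -1, 0, -1, 0], [-1, 2, -1, 0, -1], [0, -1, 2, 0, 0], [-1, 0, 0, 2, 0], [0, -1, 0, 0, 2]].
All simple roots have the same length, so the diagram is simply laced. The associated Dynkin diagram is a chain of 3 nodes with a fork of two nodes at one end (D_5), so the type is D_5 (the algebra so(10)).

D_5 (so(10))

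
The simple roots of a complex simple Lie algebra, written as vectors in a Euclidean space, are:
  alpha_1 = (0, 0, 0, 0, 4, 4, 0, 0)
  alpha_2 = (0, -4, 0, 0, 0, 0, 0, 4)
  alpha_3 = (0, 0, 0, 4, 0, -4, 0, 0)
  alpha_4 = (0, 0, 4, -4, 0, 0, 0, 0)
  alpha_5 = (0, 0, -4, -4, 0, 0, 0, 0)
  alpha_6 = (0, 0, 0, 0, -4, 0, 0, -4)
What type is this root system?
Compute the Cartan integers a_ij = 2(alpha_i, alpha_j)/(alpha_j, alpha_j); the resulting 6x6 Cartan matrix is
[[2, 0, -1, 0, 0, -1], [0, 2, 0, 0, 0, -1], [-1, 0, 2, -1, -1, 0], [0, 0, -1, 2, 0, 0], [0, 0, -1, 0, 2, 0], [-1, -1, 0, 0, 0, 2]].
All simple roots have the same length, so the diagram is simply laced. The associated Dynkin diagram is a chain of 4 nodes with a fork of two nodes at one end (D_6), so the type is D_6 (the algebra so(12)).

type D_6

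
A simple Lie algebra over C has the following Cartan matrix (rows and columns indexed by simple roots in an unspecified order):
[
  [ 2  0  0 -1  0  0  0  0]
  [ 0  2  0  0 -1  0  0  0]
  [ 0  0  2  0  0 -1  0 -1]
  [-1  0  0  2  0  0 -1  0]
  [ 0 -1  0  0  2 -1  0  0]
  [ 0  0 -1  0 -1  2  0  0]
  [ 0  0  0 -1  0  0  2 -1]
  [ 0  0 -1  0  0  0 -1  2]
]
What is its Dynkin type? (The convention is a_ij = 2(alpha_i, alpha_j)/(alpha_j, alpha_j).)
The matrix has rank 8 with 2's on the diagonal. Reading the off-diagonal entries as Dynkin edges (a single edge where a_ij = a_ji = -1; a double or triple edge where a_ij * a_ji = 2 or 3), the diagram is a chain of 8 nodes with single edges (A_8). One simple-root ordering that puts it in standard form is (alpha_1, alpha_4, alpha_7, alpha_8, alpha_3, alpha_6, alpha_5, alpha_2). So the algebra is type A_8, i.e. sl(9).

A_8 (sl(9))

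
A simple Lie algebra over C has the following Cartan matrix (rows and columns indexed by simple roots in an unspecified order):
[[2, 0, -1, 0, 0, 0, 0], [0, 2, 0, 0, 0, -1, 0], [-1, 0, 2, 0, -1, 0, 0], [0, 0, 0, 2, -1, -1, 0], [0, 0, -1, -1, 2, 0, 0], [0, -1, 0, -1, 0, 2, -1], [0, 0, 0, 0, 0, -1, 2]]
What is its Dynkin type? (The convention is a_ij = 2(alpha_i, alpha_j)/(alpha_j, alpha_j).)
The matrix has rank 7 with 2's on the diagonal. Reading the off-diagonal entries as Dynkin edges (a single edge where a_ij = a_ji = -1; a double or triple edge where a_ij * a_ji = 2 or 3), the diagram is a chain of 5 nodes with a fork of two nodes at one end (D_7). One simple-root ordering that puts it in standard form is (alpha_1, alpha_3, alpha_5, alpha_4, alpha_6, alpha_7, alpha_2). So the algebra is type D_7, i.e. so(14).

D7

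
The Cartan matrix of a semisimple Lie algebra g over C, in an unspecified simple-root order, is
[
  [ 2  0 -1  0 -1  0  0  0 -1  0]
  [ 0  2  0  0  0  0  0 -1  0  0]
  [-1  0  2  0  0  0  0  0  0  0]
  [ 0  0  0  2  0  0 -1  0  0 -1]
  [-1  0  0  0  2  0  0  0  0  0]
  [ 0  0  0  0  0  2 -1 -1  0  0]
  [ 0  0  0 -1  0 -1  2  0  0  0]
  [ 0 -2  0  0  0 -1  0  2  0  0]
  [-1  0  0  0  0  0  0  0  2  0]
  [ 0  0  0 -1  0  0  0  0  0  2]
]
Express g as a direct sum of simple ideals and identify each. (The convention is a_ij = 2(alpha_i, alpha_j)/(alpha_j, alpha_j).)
The diagram associated to this matrix has two connected components: the simple roots {alpha_2, alpha_4, alpha_6, alpha_7, alpha_8, alpha_10} form a chain of 6 nodes with a double edge at one end; the terminal node there is the unique short simple root (B_6), and {alpha_1, alpha_3, alpha_5, alpha_9} form a chain of 2 nodes with a fork of two nodes at one end (D_4). A semisimple Lie algebra decomposes uniquely as the direct sum of simple ideals, one per connected component of its Dynkin diagram, so g ≅ B_6 ⊕ D_4 (dimension 78 + 28 = 106).

type B_6 + type D_4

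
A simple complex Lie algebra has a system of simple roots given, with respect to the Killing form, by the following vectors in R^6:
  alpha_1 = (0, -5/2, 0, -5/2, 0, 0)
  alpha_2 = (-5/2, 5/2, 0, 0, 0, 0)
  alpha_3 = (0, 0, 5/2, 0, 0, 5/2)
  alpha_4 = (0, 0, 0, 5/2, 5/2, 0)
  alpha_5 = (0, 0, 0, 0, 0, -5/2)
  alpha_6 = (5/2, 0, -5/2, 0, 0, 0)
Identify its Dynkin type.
Compute the Cartan integers a_ij = 2(alpha_i, alpha_j)/(alpha_j, alpha_j); the resulting 6x6 Cartan matrix is
[[2, -1, 0, -1, 0, 0], [-1, 2, 0, 0, 0, -1], [0, 0, 2, 0, -2, -1], [-1, 0, 0, 2, 0, 0], [0, 0, -1, 0, 2, 0], [0, -1, -1, 0, 0, 2]].
The roots have two lengths (squared-length ratio 2:1); the short ones are alpha_{5}. The associated Dynkin diagram is a chain of 6 nodes with a double edge at one end; the terminal node there is the unique short simple root (B_6), so the type is B_6 (the algebra so(13)).

B6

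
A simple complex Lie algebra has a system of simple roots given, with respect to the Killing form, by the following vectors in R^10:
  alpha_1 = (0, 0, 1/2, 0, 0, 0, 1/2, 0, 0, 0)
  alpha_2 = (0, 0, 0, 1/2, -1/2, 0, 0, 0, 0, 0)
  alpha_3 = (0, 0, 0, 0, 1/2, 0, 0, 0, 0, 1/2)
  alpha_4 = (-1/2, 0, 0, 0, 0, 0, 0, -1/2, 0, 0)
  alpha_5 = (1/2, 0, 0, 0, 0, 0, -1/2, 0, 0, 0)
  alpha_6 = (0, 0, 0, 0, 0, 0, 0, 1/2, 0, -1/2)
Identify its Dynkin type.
Compute the Cartan integers a_ij = 2(alpha_i, alpha_j)/(alpha_j, alpha_j); the resulting 6x6 Cartan matrix is
[[2, 0, 0, 0, -1, 0], [0, 2, -1, 0, 0, 0], [0, -1, 2, 0, 0, -1], [0, 0, 0, 2, -1, -1], [-1, 0, 0, -1, 2, 0], [0, 0, -1, -1, 0, 2]].
All simple roots have the same length, so the diagram is simply laced. The associated Dynkin diagram is a chain of 6 nodes with single edges (A_6), so the type is A_6 (the algebra sl(7)).

A_6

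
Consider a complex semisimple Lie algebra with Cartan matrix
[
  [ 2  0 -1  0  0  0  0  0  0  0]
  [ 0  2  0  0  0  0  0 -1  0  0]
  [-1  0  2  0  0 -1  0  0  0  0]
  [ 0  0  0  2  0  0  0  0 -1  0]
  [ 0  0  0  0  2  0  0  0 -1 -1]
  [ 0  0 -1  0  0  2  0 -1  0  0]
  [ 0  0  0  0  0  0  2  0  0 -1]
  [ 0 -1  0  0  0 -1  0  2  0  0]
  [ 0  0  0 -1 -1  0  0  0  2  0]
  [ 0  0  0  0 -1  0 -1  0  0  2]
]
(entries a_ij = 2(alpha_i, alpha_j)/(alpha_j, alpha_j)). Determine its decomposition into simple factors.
type A_5 ⊕ type A_5

The diagram associated to this matrix has two connected components: the simple roots {alpha_1, alpha_2, alpha_3, alpha_6, alpha_8} form a chain of 5 nodes with single edges (A_5), and {alpha_4, alpha_5, alpha_7, alpha_9, alpha_10} form a chain of 5 nodes with single edges (A_5). A semisimple Lie algebra decomposes uniquely as the direct sum of simple ideals, one per connected component of its Dynkin diagram, so g ≅ A_5 ⊕ A_5 (dimension 35 + 35 = 70).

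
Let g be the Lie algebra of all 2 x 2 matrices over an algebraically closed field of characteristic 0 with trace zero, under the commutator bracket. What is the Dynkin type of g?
type A_1

This is sl(2), which has dimension 2^2 - 1 = 3 and rank 2 - 1 = 1 (a Cartan subalgebra is the diagonal traceless matrices). In the classification of classical Lie algebras, the special linear algebra sl(n+1) has type A_n; here n = 1, so the Dynkin diagram is a chain of 1 nodes with single edges (A_1). Hence the type is A_1.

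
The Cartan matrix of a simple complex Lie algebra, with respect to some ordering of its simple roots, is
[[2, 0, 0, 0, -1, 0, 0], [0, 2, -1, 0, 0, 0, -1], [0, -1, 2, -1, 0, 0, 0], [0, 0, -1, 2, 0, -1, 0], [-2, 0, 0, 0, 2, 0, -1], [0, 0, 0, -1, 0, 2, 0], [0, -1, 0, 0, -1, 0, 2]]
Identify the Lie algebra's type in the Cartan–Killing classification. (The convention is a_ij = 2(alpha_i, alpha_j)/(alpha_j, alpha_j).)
B7

The matrix has rank 7 with 2's on the diagonal. Reading the off-diagonal entries as Dynkin edges (a single edge where a_ij = a_ji = -1; a double or triple edge where a_ij * a_ji = 2 or 3), the diagram is a chain of 7 nodes with a double edge at one end; the terminal node there is the unique short simple root (B_7). One simple-root ordering that puts it in standard form is (alpha_6, alpha_4, alpha_3, alpha_2, alpha_7, alpha_5, alpha_1). So the algebra is type B_7, i.e. so(15).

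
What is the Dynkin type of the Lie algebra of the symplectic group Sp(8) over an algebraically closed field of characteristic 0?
C_4 (sp(8))

This is sp(8), which has dimension 8(8+1)/2 = 36 and rank 8/2 = 4. In the classification of classical Lie algebras, the symplectic algebra sp(2n) has type C_n; here n = 4, so the Dynkin diagram is a chain of 4 nodes with a double edge at one end; the terminal node there is the unique long simple root (C_4). Hence the type is C_4.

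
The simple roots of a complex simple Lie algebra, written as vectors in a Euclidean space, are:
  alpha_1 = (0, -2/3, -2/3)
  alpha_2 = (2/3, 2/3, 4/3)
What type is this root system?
type G_2

Compute the Cartan integers a_ij = 2(alpha_i, alpha_j)/(alpha_j, alpha_j); the resulting 2x2 Cartan matrix is
[[2, -1], [-3, 2]].
The roots have two lengths (squared-length ratio 3:1); the short ones are alpha_{1}. The associated Dynkin diagram is two nodes joined by a triple edge (G_2), so the type is G_2.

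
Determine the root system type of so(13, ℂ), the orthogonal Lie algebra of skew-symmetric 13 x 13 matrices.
B_6 (so(13))

This is so(13) with 13 odd, which has dimension 13(13-1)/2 = 78 and rank (13-1)/2 = 6. In the classification of classical Lie algebras, the orthogonal algebra so(2n+1) in an odd number of variables has type B_n; here n = 6, so the Dynkin diagram is a chain of 6 nodes with a double edge at one end; the terminal node there is the unique short simple root (B_6). Hence the type is B_6.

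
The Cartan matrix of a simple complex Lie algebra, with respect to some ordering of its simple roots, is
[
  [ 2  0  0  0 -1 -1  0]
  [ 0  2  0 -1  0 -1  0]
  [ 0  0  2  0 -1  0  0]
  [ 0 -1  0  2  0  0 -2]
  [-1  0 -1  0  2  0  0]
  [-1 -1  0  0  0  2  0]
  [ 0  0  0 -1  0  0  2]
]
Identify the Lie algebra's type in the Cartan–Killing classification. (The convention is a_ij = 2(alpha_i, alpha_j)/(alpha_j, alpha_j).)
The matrix has rank 7 with 2's on the diagonal. Reading the off-diagonal entries as Dynkin edges (a single edge where a_ij = a_ji = -1; a double or triple edge where a_ij * a_ji = 2 or 3), the diagram is a chain of 7 nodes with a double edge at one end; the terminal node there is the unique short simple root (B_7). One simple-root ordering that puts it in standard form is (alpha_3, alpha_5, alpha_1, alpha_6, alpha_2, alpha_4, alpha_7). So the algebra is type B_7, i.e. so(15).

B7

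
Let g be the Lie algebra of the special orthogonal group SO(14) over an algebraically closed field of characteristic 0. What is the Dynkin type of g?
D7

This is so(14) with 14 even, which has dimension 14(14-1)/2 = 91 and rank 14/2 = 7. In the classification of classical Lie algebras, the orthogonal algebra so(2n) in an even number of variables has type D_n; here n = 7, so the Dynkin diagram is a chain of 5 nodes with a fork of two nodes at one end (D_7). Hence the type is D_7.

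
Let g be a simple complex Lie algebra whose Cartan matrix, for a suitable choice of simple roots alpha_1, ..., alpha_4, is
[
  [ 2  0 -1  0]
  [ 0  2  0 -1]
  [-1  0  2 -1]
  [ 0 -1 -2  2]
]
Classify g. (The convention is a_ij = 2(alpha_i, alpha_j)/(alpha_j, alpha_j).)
The matrix has rank 4 with 2's on the diagonal. Reading the off-diagonal entries as Dynkin edges (a single edge where a_ij = a_ji = -1; a double or triple edge where a_ij * a_ji = 2 or 3), the diagram is a chain of 4 nodes with a double edge between the middle two (F_4). One simple-root ordering that puts it in standard form is (alpha_2, alpha_4, alpha_3, alpha_1). So the algebra is type F_4.

F4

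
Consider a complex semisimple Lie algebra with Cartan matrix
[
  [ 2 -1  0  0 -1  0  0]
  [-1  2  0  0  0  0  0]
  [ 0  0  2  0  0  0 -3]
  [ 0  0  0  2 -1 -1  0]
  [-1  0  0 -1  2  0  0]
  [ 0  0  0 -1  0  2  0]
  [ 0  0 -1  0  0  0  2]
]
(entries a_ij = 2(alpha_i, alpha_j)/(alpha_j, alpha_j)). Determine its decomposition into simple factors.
A_5 (sl(6)) ⊕ G_2

The diagram associated to this matrix has two connected components: the simple roots {alpha_1, alpha_2, alpha_4, alpha_5, alpha_6} form a chain of 5 nodes with single edges (A_5), and {alpha_3, alpha_7} form two nodes joined by a triple edge (G_2). A semisimple Lie algebra decomposes uniquely as the direct sum of simple ideals, one per connected component of its Dynkin diagram, so g ≅ A_5 ⊕ G_2 (dimension 35 + 14 = 49).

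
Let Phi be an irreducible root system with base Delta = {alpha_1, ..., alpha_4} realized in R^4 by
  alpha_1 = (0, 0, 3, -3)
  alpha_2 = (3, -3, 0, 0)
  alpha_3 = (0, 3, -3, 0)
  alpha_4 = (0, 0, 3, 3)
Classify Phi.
Compute the Cartan integers a_ij = 2(alpha_i, alpha_j)/(alpha_j, alpha_j); the resulting 4x4 Cartan matrix is
[[2, 0, -1, 0], [0, 2, -1, 0], [-1, -1, 2, -1], [0, 0, -1, 2]].
All simple roots have the same length, so the diagram is simply laced. The associated Dynkin diagram is a chain of 2 nodes with a fork of two nodes at one end (D_4), so the type is D_4 (the algebra so(8)).

D_4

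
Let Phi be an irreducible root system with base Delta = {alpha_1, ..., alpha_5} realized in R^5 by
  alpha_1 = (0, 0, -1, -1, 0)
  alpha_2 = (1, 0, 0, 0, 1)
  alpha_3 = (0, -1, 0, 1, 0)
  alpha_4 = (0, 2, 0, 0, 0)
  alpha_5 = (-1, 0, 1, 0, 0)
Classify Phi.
type C_5

Compute the Cartan integers a_ij = 2(alpha_i, alpha_j)/(alpha_j, alpha_j); the resulting 5x5 Cartan matrix is
[[2, 0, -1, 0, -1], [0, 2, 0, 0, -1], [-1, 0, 2, -1, 0], [0, 0, -2, 2, 0], [-1, -1, 0, 0, 2]].
The roots have two lengths (squared-length ratio 2:1); the short ones are alpha_{1,2,3,5}. The associated Dynkin diagram is a chain of 5 nodes with a double edge at one end; the terminal node there is the unique long simple root (C_5), so the type is C_5 (the algebra sp(10)).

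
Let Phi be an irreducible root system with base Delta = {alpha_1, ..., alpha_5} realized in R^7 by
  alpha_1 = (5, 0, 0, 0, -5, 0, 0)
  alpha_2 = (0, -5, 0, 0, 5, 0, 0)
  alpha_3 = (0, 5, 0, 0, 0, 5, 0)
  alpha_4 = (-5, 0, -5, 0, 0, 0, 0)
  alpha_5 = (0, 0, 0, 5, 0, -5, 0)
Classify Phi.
Compute the Cartan integers a_ij = 2(alpha_i, alpha_j)/(alpha_j, alpha_j); the resulting 5x5 Cartan matrix is
[[2, -1, 0, -1, 0], [-1, 2, -1, 0, 0], [0, -1, 2, 0, -1], [-1, 0, 0, 2, 0], [0, 0, -1, 0, 2]].
All simple roots have the same length, so the diagram is simply laced. The associated Dynkin diagram is a chain of 5 nodes with single edges (A_5), so the type is A_5 (the algebra sl(6)).

A5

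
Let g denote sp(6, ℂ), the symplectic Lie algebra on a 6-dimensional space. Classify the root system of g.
C3

This is sp(6), which has dimension 6(6+1)/2 = 21 and rank 6/2 = 3. In the classification of classical Lie algebras, the symplectic algebra sp(2n) has type C_n; here n = 3, so the Dynkin diagram is a chain of 3 nodes with a double edge at one end; the terminal node there is the unique long simple root (C_3). Hence the type is C_3.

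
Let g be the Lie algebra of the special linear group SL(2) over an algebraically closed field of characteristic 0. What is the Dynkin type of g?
A_1

This is sl(2), which has dimension 2^2 - 1 = 3 and rank 2 - 1 = 1 (a Cartan subalgebra is the diagonal traceless matrices). In the classification of classical Lie algebras, the special linear algebra sl(n+1) has type A_n; here n = 1, so the Dynkin diagram is a chain of 1 nodes with single edges (A_1). Hence the type is A_1.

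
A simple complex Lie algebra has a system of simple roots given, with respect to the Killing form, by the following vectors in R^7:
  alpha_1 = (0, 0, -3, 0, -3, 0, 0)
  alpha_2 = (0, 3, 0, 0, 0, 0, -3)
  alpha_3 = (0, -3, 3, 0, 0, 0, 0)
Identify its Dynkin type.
Compute the Cartan integers a_ij = 2(alpha_i, alpha_j)/(alpha_j, alpha_j); the resulting 3x3 Cartan matrix is
[[2, 0, -1], [0, 2, -1], [-1, -1, 2]].
All simple roots have the same length, so the diagram is simply laced. The associated Dynkin diagram is a chain of 3 nodes with single edges (A_3), so the type is A_3 (the algebra sl(4)).

A3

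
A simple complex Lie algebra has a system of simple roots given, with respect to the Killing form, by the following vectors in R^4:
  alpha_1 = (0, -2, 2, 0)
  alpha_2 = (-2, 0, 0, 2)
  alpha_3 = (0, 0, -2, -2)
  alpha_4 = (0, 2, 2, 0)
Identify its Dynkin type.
Compute the Cartan integers a_ij = 2(alpha_i, alpha_j)/(alpha_j, alpha_j); the resulting 4x4 Cartan matrix is
[[2, 0, -1, 0], [0, 2, -1, 0], [-1, -1, 2, -1], [0, 0, -1, 2]].
All simple roots have the same length, so the diagram is simply laced. The associated Dynkin diagram is a chain of 2 nodes with a fork of two nodes at one end (D_4), so the type is D_4 (the algebra so(8)).

D4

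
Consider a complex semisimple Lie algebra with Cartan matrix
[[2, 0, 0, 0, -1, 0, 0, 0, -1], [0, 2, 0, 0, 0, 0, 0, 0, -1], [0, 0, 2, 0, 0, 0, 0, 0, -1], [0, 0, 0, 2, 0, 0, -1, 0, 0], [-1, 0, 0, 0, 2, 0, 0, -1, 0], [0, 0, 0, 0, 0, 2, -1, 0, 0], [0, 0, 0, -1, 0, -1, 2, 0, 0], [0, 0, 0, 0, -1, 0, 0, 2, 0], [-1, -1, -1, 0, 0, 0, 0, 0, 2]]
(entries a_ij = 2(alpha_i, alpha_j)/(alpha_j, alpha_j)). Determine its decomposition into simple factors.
The diagram associated to this matrix has two connected components: the simple roots {alpha_4, alpha_6, alpha_7} form a chain of 3 nodes with single edges (A_3), and {alpha_1, alpha_2, alpha_3, alpha_5, alpha_8, alpha_9} form a chain of 4 nodes with a fork of two nodes at one end (D_6). A semisimple Lie algebra decomposes uniquely as the direct sum of simple ideals, one per connected component of its Dynkin diagram, so g ≅ A_3 ⊕ D_6 (dimension 15 + 66 = 81).

A_3 + D_6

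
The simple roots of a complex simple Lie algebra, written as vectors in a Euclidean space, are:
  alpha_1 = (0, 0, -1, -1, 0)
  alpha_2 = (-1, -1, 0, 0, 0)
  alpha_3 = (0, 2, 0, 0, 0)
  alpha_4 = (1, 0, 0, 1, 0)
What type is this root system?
Compute the Cartan integers a_ij = 2(alpha_i, alpha_j)/(alpha_j, alpha_j); the resulting 4x4 Cartan matrix is
[[2, 0, 0, -1], [0, 2, -1, -1], [0, -2, 2, 0], [-1, -1, 0, 2]].
The roots have two lengths (squared-length ratio 2:1); the short ones are alpha_{1,2,4}. The associated Dynkin diagram is a chain of 4 nodes with a double edge at one end; the terminal node there is the unique long simple root (C_4), so the type is C_4 (the algebra sp(8)).

C4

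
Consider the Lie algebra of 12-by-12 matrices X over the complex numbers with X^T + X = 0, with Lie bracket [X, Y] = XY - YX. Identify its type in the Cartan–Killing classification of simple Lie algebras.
D_6

This is so(12) with 12 even, which has dimension 12(12-1)/2 = 66 and rank 12/2 = 6. In the classification of classical Lie algebras, the orthogonal algebra so(2n) in an even number of variables has type D_n; here n = 6, so the Dynkin diagram is a chain of 4 nodes with a fork of two nodes at one end (D_6). Hence the type is D_6.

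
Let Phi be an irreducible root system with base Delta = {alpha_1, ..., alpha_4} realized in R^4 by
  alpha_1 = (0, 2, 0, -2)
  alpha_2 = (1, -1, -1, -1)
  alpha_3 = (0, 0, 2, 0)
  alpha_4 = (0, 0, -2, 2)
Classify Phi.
F_4

Compute the Cartan integers a_ij = 2(alpha_i, alpha_j)/(alpha_j, alpha_j); the resulting 4x4 Cartan matrix is
[[2, 0, 0, -1], [0, 2, -1, 0], [0, -1, 2, -1], [-1, 0, -2, 2]].
The roots have two lengths (squared-length ratio 2:1); the short ones are alpha_{2,3}. The associated Dynkin diagram is a chain of 4 nodes with a double edge between the middle two (F_4), so the type is F_4.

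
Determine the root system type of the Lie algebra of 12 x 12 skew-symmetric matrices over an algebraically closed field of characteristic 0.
This is so(12) with 12 even, which has dimension 12(12-1)/2 = 66 and rank 12/2 = 6. In the classification of classical Lie algebras, the orthogonal algebra so(2n) in an even number of variables has type D_n; here n = 6, so the Dynkin diagram is a chain of 4 nodes with a fork of two nodes at one end (D_6). Hence the type is D_6.

type D_6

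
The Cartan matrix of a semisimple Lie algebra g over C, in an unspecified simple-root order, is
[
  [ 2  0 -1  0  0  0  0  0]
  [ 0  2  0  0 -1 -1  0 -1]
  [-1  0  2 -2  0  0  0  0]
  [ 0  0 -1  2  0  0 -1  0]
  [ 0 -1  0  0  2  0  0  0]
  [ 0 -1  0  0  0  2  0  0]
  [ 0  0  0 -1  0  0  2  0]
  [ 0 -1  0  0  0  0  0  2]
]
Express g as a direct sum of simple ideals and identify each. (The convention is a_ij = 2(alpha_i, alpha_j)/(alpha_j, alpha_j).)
The diagram associated to this matrix has two connected components: the simple roots {alpha_2, alpha_5, alpha_6, alpha_8} form a chain of 2 nodes with a fork of two nodes at one end (D_4), and {alpha_1, alpha_3, alpha_4, alpha_7} form a chain of 4 nodes with a double edge between the middle two (F_4). A semisimple Lie algebra decomposes uniquely as the direct sum of simple ideals, one per connected component of its Dynkin diagram, so g ≅ D_4 ⊕ F_4 (dimension 28 + 52 = 80).

D_4 (so(8)) ⊕ F_4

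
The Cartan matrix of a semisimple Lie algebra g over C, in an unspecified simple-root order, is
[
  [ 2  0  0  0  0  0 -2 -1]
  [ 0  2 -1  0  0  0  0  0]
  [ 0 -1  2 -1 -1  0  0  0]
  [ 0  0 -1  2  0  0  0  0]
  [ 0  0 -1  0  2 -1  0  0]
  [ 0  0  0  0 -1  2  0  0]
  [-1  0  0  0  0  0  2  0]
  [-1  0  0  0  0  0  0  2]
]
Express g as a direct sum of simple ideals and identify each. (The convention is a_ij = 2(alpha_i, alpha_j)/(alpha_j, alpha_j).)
The diagram associated to this matrix has two connected components: the simple roots {alpha_1, alpha_7, alpha_8} form a chain of 3 nodes with a double edge at one end; the terminal node there is the unique short simple root (B_3), and {alpha_2, alpha_3, alpha_4, alpha_5, alpha_6} form a chain of 3 nodes with a fork of two nodes at one end (D_5). A semisimple Lie algebra decomposes uniquely as the direct sum of simple ideals, one per connected component of its Dynkin diagram, so g ≅ B_3 ⊕ D_5 (dimension 21 + 45 = 66).

B_3 (so(7)) ⊕ D_5 (so(10))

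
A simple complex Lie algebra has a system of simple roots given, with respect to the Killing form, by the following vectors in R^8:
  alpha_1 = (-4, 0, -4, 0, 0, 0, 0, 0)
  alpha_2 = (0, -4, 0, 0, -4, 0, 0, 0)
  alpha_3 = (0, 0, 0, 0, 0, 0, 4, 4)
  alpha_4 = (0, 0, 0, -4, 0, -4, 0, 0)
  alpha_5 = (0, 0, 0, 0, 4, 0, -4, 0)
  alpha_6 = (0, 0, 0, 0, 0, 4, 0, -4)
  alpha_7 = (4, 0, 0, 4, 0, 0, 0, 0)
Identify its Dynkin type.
A7

Compute the Cartan integers a_ij = 2(alpha_i, alpha_j)/(alpha_j, alpha_j); the resulting 7x7 Cartan matrix is
[[2, 0, 0, 0, 0, 0, -1], [0, 2, 0, 0, -1, 0, 0], [0, 0, 2, 0, -1, -1, 0], [0, 0, 0, 2, 0, -1, -1], [0, -1, -1, 0, 2, 0, 0], [0, 0, -1, -1, 0, 2, 0], [-1, 0, 0, -1, 0, 0, 2]].
All simple roots have the same length, so the diagram is simply laced. The associated Dynkin diagram is a chain of 7 nodes with single edges (A_7), so the type is A_7 (the algebra sl(8)).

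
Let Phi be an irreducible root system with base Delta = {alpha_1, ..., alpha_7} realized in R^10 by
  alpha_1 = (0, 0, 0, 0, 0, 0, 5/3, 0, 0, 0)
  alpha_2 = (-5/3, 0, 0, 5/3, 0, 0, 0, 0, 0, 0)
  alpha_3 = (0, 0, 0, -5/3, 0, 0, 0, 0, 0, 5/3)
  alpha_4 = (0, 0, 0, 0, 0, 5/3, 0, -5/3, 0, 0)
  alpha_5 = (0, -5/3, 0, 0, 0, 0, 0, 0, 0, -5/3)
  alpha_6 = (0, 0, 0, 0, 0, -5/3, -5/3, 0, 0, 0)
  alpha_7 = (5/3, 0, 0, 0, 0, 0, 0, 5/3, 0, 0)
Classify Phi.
type B_7

Compute the Cartan integers a_ij = 2(alpha_i, alpha_j)/(alpha_j, alpha_j); the resulting 7x7 Cartan matrix is
[[2, 0, 0, 0, 0, -1, 0], [0, 2, -1, 0, 0, 0, -1], [0, -1, 2, 0, -1, 0, 0], [0, 0, 0, 2, 0, -1, -1], [0, 0, -1, 0, 2, 0, 0], [-2, 0, 0, -1, 0, 2, 0], [0, -1, 0, -1, 0, 0, 2]].
The roots have two lengths (squared-length ratio 2:1); the short ones are alpha_{1}. The associated Dynkin diagram is a chain of 7 nodes with a double edge at one end; the terminal node there is the unique short simple root (B_7), so the type is B_7 (the algebra so(15)).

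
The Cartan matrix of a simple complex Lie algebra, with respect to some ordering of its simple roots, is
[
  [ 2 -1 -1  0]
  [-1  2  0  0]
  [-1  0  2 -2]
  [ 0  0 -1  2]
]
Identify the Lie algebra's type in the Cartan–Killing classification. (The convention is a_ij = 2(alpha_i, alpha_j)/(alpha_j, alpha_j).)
The matrix has rank 4 with 2's on the diagonal. Reading the off-diagonal entries as Dynkin edges (a single edge where a_ij = a_ji = -1; a double or triple edge where a_ij * a_ji = 2 or 3), the diagram is a chain of 4 nodes with a double edge at one end; the terminal node there is the unique short simple root (B_4). One simple-root ordering that puts it in standard form is (alpha_2, alpha_1, alpha_3, alpha_4). So the algebra is type B_4, i.e. so(9).

type B_4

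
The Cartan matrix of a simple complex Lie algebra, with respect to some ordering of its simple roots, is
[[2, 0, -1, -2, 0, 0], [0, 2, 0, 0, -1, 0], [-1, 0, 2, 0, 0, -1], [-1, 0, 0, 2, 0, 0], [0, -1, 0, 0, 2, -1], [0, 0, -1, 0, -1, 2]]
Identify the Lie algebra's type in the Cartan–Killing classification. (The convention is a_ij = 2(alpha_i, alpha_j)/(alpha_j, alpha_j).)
The matrix has rank 6 with 2's on the diagonal. Reading the off-diagonal entries as Dynkin edges (a single edge where a_ij = a_ji = -1; a double or triple edge where a_ij * a_ji = 2 or 3), the diagram is a chain of 6 nodes with a double edge at one end; the terminal node there is the unique short simple root (B_6). One simple-root ordering that puts it in standard form is (alpha_2, alpha_5, alpha_6, alpha_3, alpha_1, alpha_4). So the algebra is type B_6, i.e. so(13).

B6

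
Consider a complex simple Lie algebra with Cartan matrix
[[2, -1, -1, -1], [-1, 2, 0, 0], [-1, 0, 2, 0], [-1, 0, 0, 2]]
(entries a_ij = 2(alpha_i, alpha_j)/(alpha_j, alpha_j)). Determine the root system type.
D_4 (so(8))

The matrix has rank 4 with 2's on the diagonal. Reading the off-diagonal entries as Dynkin edges (a single edge where a_ij = a_ji = -1; a double or triple edge where a_ij * a_ji = 2 or 3), the diagram is a chain of 2 nodes with a fork of two nodes at one end (D_4). One simple-root ordering that puts it in standard form is (alpha_2, alpha_1, alpha_3, alpha_4). So the algebra is type D_4, i.e. so(8).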